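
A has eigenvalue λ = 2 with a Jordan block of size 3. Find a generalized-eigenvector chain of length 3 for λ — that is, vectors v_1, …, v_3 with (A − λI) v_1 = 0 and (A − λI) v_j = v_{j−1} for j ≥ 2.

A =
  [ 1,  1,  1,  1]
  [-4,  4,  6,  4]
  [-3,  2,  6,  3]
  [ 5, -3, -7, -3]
A Jordan chain for λ = 2 of length 3:
v_1 = (-1, -2, -2, 3)ᵀ
v_2 = (-1, -4, -3, 5)ᵀ
v_3 = (1, 0, 0, 0)ᵀ

Let N = A − (2)·I. We want v_3 with N^3 v_3 = 0 but N^2 v_3 ≠ 0; then v_{j-1} := N · v_j for j = 3, …, 2.

Pick v_3 = (1, 0, 0, 0)ᵀ.
Then v_2 = N · v_3 = (-1, -4, -3, 5)ᵀ.
Then v_1 = N · v_2 = (-1, -2, -2, 3)ᵀ.

Sanity check: (A − (2)·I) v_1 = (0, 0, 0, 0)ᵀ = 0. ✓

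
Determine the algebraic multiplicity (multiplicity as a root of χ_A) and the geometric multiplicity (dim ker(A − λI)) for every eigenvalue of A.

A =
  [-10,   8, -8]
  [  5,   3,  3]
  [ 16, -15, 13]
λ = 2: alg = 3, geom = 1

Step 1 — factor the characteristic polynomial to read off the algebraic multiplicities:
  χ_A(x) = (x - 2)^3

Step 2 — compute geometric multiplicities via the rank-nullity identity g(λ) = n − rank(A − λI):
  rank(A − (2)·I) = 2, so dim ker(A − (2)·I) = n − 2 = 1

Summary:
  λ = 2: algebraic multiplicity = 3, geometric multiplicity = 1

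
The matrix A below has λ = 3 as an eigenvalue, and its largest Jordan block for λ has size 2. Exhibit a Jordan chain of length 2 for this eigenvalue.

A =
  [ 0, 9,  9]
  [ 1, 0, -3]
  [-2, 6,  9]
A Jordan chain for λ = 3 of length 2:
v_1 = (-3, 1, -2)ᵀ
v_2 = (1, 0, 0)ᵀ

Let N = A − (3)·I. We want v_2 with N^2 v_2 = 0 but N^1 v_2 ≠ 0; then v_{j-1} := N · v_j for j = 2, …, 2.

Pick v_2 = (1, 0, 0)ᵀ.
Then v_1 = N · v_2 = (-3, 1, -2)ᵀ.

Sanity check: (A − (3)·I) v_1 = (0, 0, 0)ᵀ = 0. ✓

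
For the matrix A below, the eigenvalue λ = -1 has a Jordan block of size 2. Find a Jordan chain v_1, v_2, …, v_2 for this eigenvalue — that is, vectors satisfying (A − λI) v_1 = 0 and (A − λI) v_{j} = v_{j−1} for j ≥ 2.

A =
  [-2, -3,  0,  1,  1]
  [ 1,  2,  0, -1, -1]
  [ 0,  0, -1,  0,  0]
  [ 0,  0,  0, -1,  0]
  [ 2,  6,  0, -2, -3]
A Jordan chain for λ = -1 of length 2:
v_1 = (-1, 1, 0, 0, 2)ᵀ
v_2 = (1, 0, 0, 0, 0)ᵀ

Let N = A − (-1)·I. We want v_2 with N^2 v_2 = 0 but N^1 v_2 ≠ 0; then v_{j-1} := N · v_j for j = 2, …, 2.

Pick v_2 = (1, 0, 0, 0, 0)ᵀ.
Then v_1 = N · v_2 = (-1, 1, 0, 0, 2)ᵀ.

Sanity check: (A − (-1)·I) v_1 = (0, 0, 0, 0, 0)ᵀ = 0. ✓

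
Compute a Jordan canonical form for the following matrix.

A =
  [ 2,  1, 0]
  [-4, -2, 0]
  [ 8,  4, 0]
J_2(0) ⊕ J_1(0)

The characteristic polynomial is
  det(x·I − A) = x^3

Eigenvalues and multiplicities (the geometric multiplicity of λ is n − rank(A − λI), which equals the number of Jordan blocks for λ):
  λ = 0: algebraic multiplicity = 3, geometric multiplicity = 2

Determining the block sizes for each eigenvalue:
  λ = 0: 2 blocks summing to 3 forces exactly one block of size 2 and the rest size 1 → block sizes [2, 1]

Assembling the blocks gives a Jordan form
J =
  [0, 1, 0]
  [0, 0, 0]
  [0, 0, 0]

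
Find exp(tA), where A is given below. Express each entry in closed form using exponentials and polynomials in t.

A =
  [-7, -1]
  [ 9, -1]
e^{tA} =
  [-3*t*exp(-4*t) + exp(-4*t), -t*exp(-4*t)]
  [9*t*exp(-4*t), 3*t*exp(-4*t) + exp(-4*t)]

Strategy: write A = P · J · P⁻¹ where J is a Jordan canonical form, so e^{tA} = P · e^{tJ} · P⁻¹, and e^{tJ} can be computed block-by-block.

A has Jordan form
J =
  [-4,  1]
  [ 0, -4]
(up to reordering of blocks).

Per-block formulas:
  For a 2×2 Jordan block J_2(-4): exp(t · J_2(-4)) = e^(-4t)·(I + t·N), where N is the 2×2 nilpotent shift.

After assembling e^{tJ} and conjugating by P, we get:

e^{tA} =
  [-3*t*exp(-4*t) + exp(-4*t), -t*exp(-4*t)]
  [9*t*exp(-4*t), 3*t*exp(-4*t) + exp(-4*t)]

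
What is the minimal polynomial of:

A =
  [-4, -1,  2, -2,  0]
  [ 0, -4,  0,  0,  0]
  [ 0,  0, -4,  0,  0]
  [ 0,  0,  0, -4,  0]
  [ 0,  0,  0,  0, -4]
x^2 + 8*x + 16

The characteristic polynomial is χ_A(x) = (x + 4)^5, so the eigenvalues are known. The minimal polynomial is
  m_A(x) = Π_λ (x − λ)^{k_λ}
where k_λ is the size of the *largest* Jordan block for λ (equivalently, the smallest k with (A − λI)^k v = 0 for every generalised eigenvector v of λ).

  λ = -4: largest Jordan block has size 2, contributing (x + 4)^2

So m_A(x) = (x + 4)^2 = x^2 + 8*x + 16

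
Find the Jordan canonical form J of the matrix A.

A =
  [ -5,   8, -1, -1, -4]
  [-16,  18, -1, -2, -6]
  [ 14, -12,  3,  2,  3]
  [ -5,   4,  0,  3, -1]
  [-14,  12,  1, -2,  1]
J_3(4) ⊕ J_2(4)

The characteristic polynomial is
  det(x·I − A) = x^5 - 20*x^4 + 160*x^3 - 640*x^2 + 1280*x - 1024 = (x - 4)^5

Eigenvalues and multiplicities (the geometric multiplicity of λ is n − rank(A − λI), which equals the number of Jordan blocks for λ):
  λ = 4: algebraic multiplicity = 5, geometric multiplicity = 2

Determining the block sizes for each eigenvalue:
  λ = 4: with am = 5 and gm = 2, the partition is not yet determined (e.g. several partitions of 5 into 2 parts exist). Let N = A − (4)·I. Computing rank(N^1) = 3, rank(N^2) = 1, rank(N^3) = 0; the number of blocks of size ≥ j is rank(N^{j−1}) − rank(N^j), giving [2, 2, 1]. So we have 1 block(s) of size 3, 1 block(s) of size 2 → block sizes [3, 2]

Assembling the blocks gives a Jordan form
J =
  [4, 1, 0, 0, 0]
  [0, 4, 1, 0, 0]
  [0, 0, 4, 0, 0]
  [0, 0, 0, 4, 1]
  [0, 0, 0, 0, 4]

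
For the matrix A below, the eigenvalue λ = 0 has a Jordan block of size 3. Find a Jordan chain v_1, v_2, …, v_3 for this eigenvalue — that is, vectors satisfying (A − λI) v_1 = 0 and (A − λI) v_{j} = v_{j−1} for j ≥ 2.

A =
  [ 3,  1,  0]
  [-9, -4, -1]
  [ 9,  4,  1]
A Jordan chain for λ = 0 of length 3:
v_1 = (-1, 3, -3)ᵀ
v_2 = (1, -4, 4)ᵀ
v_3 = (0, 1, 0)ᵀ

Let N = A − (0)·I. We want v_3 with N^3 v_3 = 0 but N^2 v_3 ≠ 0; then v_{j-1} := N · v_j for j = 3, …, 2.

Pick v_3 = (0, 1, 0)ᵀ.
Then v_2 = N · v_3 = (1, -4, 4)ᵀ.
Then v_1 = N · v_2 = (-1, 3, -3)ᵀ.

Sanity check: (A − (0)·I) v_1 = (0, 0, 0)ᵀ = 0. ✓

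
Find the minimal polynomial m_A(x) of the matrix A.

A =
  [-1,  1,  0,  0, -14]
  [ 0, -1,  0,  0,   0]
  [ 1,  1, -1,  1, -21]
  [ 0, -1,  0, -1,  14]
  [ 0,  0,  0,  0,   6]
x^3 - 4*x^2 - 11*x - 6

The characteristic polynomial is χ_A(x) = (x - 6)*(x + 1)^4, so the eigenvalues are known. The minimal polynomial is
  m_A(x) = Π_λ (x − λ)^{k_λ}
where k_λ is the size of the *largest* Jordan block for λ (equivalently, the smallest k with (A − λI)^k v = 0 for every generalised eigenvector v of λ).

  λ = -1: largest Jordan block has size 2, contributing (x + 1)^2
  λ = 6: largest Jordan block has size 1, contributing (x − 6)

So m_A(x) = (x - 6)*(x + 1)^2 = x^3 - 4*x^2 - 11*x - 6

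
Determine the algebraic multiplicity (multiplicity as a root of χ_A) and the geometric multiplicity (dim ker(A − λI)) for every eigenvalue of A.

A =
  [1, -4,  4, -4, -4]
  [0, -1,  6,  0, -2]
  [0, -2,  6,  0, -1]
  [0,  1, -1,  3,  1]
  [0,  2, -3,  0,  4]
λ = 1: alg = 1, geom = 1; λ = 3: alg = 4, geom = 2

Step 1 — factor the characteristic polynomial to read off the algebraic multiplicities:
  χ_A(x) = (x - 3)^4*(x - 1)

Step 2 — compute geometric multiplicities via the rank-nullity identity g(λ) = n − rank(A − λI):
  rank(A − (1)·I) = 4, so dim ker(A − (1)·I) = n − 4 = 1
  rank(A − (3)·I) = 3, so dim ker(A − (3)·I) = n − 3 = 2

Summary:
  λ = 1: algebraic multiplicity = 1, geometric multiplicity = 1
  λ = 3: algebraic multiplicity = 4, geometric multiplicity = 2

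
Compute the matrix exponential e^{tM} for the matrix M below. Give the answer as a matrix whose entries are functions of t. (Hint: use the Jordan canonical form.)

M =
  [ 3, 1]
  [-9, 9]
e^{tM} =
  [-3*t*exp(6*t) + exp(6*t), t*exp(6*t)]
  [-9*t*exp(6*t), 3*t*exp(6*t) + exp(6*t)]

Strategy: write M = P · J · P⁻¹ where J is a Jordan canonical form, so e^{tM} = P · e^{tJ} · P⁻¹, and e^{tJ} can be computed block-by-block.

M has Jordan form
J =
  [6, 1]
  [0, 6]
(up to reordering of blocks).

Per-block formulas:
  For a 2×2 Jordan block J_2(6): exp(t · J_2(6)) = e^(6t)·(I + t·N), where N is the 2×2 nilpotent shift.

After assembling e^{tJ} and conjugating by P, we get:

e^{tM} =
  [-3*t*exp(6*t) + exp(6*t), t*exp(6*t)]
  [-9*t*exp(6*t), 3*t*exp(6*t) + exp(6*t)]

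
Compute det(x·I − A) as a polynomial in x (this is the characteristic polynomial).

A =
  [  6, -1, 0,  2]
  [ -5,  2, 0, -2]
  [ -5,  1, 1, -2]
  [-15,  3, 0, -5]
x^4 - 4*x^3 + 6*x^2 - 4*x + 1

Expanding det(x·I − A) (e.g. by cofactor expansion or by noting that A is similar to its Jordan form J, which has the same characteristic polynomial as A) gives
  χ_A(x) = x^4 - 4*x^3 + 6*x^2 - 4*x + 1
which factors as (x - 1)^4. The eigenvalues (with algebraic multiplicities) are λ = 1 with multiplicity 4.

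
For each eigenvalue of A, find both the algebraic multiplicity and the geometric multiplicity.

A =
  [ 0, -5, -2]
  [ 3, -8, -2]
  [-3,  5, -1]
λ = -3: alg = 3, geom = 2

Step 1 — factor the characteristic polynomial to read off the algebraic multiplicities:
  χ_A(x) = (x + 3)^3

Step 2 — compute geometric multiplicities via the rank-nullity identity g(λ) = n − rank(A − λI):
  rank(A − (-3)·I) = 1, so dim ker(A − (-3)·I) = n − 1 = 2

Summary:
  λ = -3: algebraic multiplicity = 3, geometric multiplicity = 2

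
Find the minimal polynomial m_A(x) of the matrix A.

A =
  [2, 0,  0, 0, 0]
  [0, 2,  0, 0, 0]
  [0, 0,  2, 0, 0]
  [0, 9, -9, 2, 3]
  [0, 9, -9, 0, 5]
x^2 - 7*x + 10

The characteristic polynomial is χ_A(x) = (x - 5)*(x - 2)^4, so the eigenvalues are known. The minimal polynomial is
  m_A(x) = Π_λ (x − λ)^{k_λ}
where k_λ is the size of the *largest* Jordan block for λ (equivalently, the smallest k with (A − λI)^k v = 0 for every generalised eigenvector v of λ).

  λ = 2: largest Jordan block has size 1, contributing (x − 2)
  λ = 5: largest Jordan block has size 1, contributing (x − 5)

So m_A(x) = (x - 5)*(x - 2) = x^2 - 7*x + 10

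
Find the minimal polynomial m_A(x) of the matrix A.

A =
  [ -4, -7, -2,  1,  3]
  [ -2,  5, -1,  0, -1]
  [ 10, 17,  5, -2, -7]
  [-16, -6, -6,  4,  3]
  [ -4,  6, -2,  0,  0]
x^3 - 6*x^2 + 12*x - 8

The characteristic polynomial is χ_A(x) = (x - 2)^5, so the eigenvalues are known. The minimal polynomial is
  m_A(x) = Π_λ (x − λ)^{k_λ}
where k_λ is the size of the *largest* Jordan block for λ (equivalently, the smallest k with (A − λI)^k v = 0 for every generalised eigenvector v of λ).

  λ = 2: largest Jordan block has size 3, contributing (x − 2)^3

So m_A(x) = (x - 2)^3 = x^3 - 6*x^2 + 12*x - 8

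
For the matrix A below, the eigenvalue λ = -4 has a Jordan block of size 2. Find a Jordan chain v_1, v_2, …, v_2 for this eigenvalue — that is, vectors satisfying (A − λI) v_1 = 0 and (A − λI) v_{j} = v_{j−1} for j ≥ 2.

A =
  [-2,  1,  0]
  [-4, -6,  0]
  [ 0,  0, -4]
A Jordan chain for λ = -4 of length 2:
v_1 = (2, -4, 0)ᵀ
v_2 = (1, 0, 0)ᵀ

Let N = A − (-4)·I. We want v_2 with N^2 v_2 = 0 but N^1 v_2 ≠ 0; then v_{j-1} := N · v_j for j = 2, …, 2.

Pick v_2 = (1, 0, 0)ᵀ.
Then v_1 = N · v_2 = (2, -4, 0)ᵀ.

Sanity check: (A − (-4)·I) v_1 = (0, 0, 0)ᵀ = 0. ✓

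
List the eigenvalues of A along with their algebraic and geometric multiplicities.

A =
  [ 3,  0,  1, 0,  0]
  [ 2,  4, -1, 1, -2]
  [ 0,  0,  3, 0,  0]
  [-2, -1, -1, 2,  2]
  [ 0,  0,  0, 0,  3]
λ = 3: alg = 5, geom = 3

Step 1 — factor the characteristic polynomial to read off the algebraic multiplicities:
  χ_A(x) = (x - 3)^5

Step 2 — compute geometric multiplicities via the rank-nullity identity g(λ) = n − rank(A − λI):
  rank(A − (3)·I) = 2, so dim ker(A − (3)·I) = n − 2 = 3

Summary:
  λ = 3: algebraic multiplicity = 5, geometric multiplicity = 3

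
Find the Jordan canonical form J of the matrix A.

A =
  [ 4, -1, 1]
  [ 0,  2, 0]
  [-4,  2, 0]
J_2(2) ⊕ J_1(2)

The characteristic polynomial is
  det(x·I − A) = x^3 - 6*x^2 + 12*x - 8 = (x - 2)^3

Eigenvalues and multiplicities (the geometric multiplicity of λ is n − rank(A − λI), which equals the number of Jordan blocks for λ):
  λ = 2: algebraic multiplicity = 3, geometric multiplicity = 2

Determining the block sizes for each eigenvalue:
  λ = 2: 2 blocks summing to 3 forces exactly one block of size 2 and the rest size 1 → block sizes [2, 1]

Assembling the blocks gives a Jordan form
J =
  [2, 1, 0]
  [0, 2, 0]
  [0, 0, 2]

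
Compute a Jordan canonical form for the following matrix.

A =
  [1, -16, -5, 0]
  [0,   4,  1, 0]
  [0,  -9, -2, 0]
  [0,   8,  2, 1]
J_3(1) ⊕ J_1(1)

The characteristic polynomial is
  det(x·I − A) = x^4 - 4*x^3 + 6*x^2 - 4*x + 1 = (x - 1)^4

Eigenvalues and multiplicities (the geometric multiplicity of λ is n − rank(A − λI), which equals the number of Jordan blocks for λ):
  λ = 1: algebraic multiplicity = 4, geometric multiplicity = 2

Determining the block sizes for each eigenvalue:
  λ = 1: with am = 4 and gm = 2, the partition is not yet determined (e.g. several partitions of 4 into 2 parts exist). Let N = A − (1)·I. Computing rank(N^1) = 2, rank(N^2) = 1, rank(N^3) = 0; the number of blocks of size ≥ j is rank(N^{j−1}) − rank(N^j), giving [2, 1, 1]. So we have 1 block(s) of size 3, 1 block(s) of size 1 → block sizes [3, 1]

Assembling the blocks gives a Jordan form
J =
  [1, 1, 0, 0]
  [0, 1, 1, 0]
  [0, 0, 1, 0]
  [0, 0, 0, 1]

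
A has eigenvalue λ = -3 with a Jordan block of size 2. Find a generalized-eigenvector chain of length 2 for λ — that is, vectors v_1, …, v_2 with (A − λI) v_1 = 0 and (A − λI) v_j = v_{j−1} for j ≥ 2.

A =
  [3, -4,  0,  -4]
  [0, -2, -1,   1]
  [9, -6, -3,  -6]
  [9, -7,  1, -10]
A Jordan chain for λ = -3 of length 2:
v_1 = (6, 0, 9, 9)ᵀ
v_2 = (1, 0, 0, 0)ᵀ

Let N = A − (-3)·I. We want v_2 with N^2 v_2 = 0 but N^1 v_2 ≠ 0; then v_{j-1} := N · v_j for j = 2, …, 2.

Pick v_2 = (1, 0, 0, 0)ᵀ.
Then v_1 = N · v_2 = (6, 0, 9, 9)ᵀ.

Sanity check: (A − (-3)·I) v_1 = (0, 0, 0, 0)ᵀ = 0. ✓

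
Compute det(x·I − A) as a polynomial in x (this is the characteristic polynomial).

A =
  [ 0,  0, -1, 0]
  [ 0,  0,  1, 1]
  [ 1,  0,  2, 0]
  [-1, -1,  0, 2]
x^4 - 4*x^3 + 6*x^2 - 4*x + 1

Expanding det(x·I − A) (e.g. by cofactor expansion or by noting that A is similar to its Jordan form J, which has the same characteristic polynomial as A) gives
  χ_A(x) = x^4 - 4*x^3 + 6*x^2 - 4*x + 1
which factors as (x - 1)^4. The eigenvalues (with algebraic multiplicities) are λ = 1 with multiplicity 4.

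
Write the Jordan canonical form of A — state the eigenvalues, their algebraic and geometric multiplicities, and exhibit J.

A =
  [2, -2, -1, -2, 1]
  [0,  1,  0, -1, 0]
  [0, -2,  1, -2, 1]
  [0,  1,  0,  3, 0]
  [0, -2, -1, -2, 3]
J_2(2) ⊕ J_2(2) ⊕ J_1(2)

The characteristic polynomial is
  det(x·I − A) = x^5 - 10*x^4 + 40*x^3 - 80*x^2 + 80*x - 32 = (x - 2)^5

Eigenvalues and multiplicities (the geometric multiplicity of λ is n − rank(A − λI), which equals the number of Jordan blocks for λ):
  λ = 2: algebraic multiplicity = 5, geometric multiplicity = 3

Determining the block sizes for each eigenvalue:
  λ = 2: with am = 5 and gm = 3, the partition is not yet determined (e.g. several partitions of 5 into 3 parts exist). Let N = A − (2)·I. Computing rank(N^1) = 2, rank(N^2) = 0; the number of blocks of size ≥ j is rank(N^{j−1}) − rank(N^j), giving [3, 2]. So we have 2 block(s) of size 2, 1 block(s) of size 1 → block sizes [2, 2, 1]

Assembling the blocks gives a Jordan form
J =
  [2, 1, 0, 0, 0]
  [0, 2, 0, 0, 0]
  [0, 0, 2, 1, 0]
  [0, 0, 0, 2, 0]
  [0, 0, 0, 0, 2]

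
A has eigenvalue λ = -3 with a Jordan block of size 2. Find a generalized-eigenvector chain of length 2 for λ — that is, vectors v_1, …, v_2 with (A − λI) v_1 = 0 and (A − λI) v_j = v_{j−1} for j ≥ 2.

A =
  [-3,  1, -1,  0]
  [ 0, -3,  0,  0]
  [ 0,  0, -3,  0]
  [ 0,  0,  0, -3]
A Jordan chain for λ = -3 of length 2:
v_1 = (1, 0, 0, 0)ᵀ
v_2 = (0, 1, 0, 0)ᵀ

Let N = A − (-3)·I. We want v_2 with N^2 v_2 = 0 but N^1 v_2 ≠ 0; then v_{j-1} := N · v_j for j = 2, …, 2.

Pick v_2 = (0, 1, 0, 0)ᵀ.
Then v_1 = N · v_2 = (1, 0, 0, 0)ᵀ.

Sanity check: (A − (-3)·I) v_1 = (0, 0, 0, 0)ᵀ = 0. ✓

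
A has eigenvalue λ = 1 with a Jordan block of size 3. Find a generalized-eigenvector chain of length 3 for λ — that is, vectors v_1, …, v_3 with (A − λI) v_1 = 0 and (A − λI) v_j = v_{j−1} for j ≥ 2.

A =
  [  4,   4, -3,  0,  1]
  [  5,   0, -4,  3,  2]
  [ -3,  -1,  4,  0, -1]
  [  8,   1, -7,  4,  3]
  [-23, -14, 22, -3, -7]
A Jordan chain for λ = 1 of length 3:
v_1 = (15, 0, 0, 5, -45)ᵀ
v_2 = (3, 5, -3, 8, -23)ᵀ
v_3 = (1, 0, 0, 0, 0)ᵀ

Let N = A − (1)·I. We want v_3 with N^3 v_3 = 0 but N^2 v_3 ≠ 0; then v_{j-1} := N · v_j for j = 3, …, 2.

Pick v_3 = (1, 0, 0, 0, 0)ᵀ.
Then v_2 = N · v_3 = (3, 5, -3, 8, -23)ᵀ.
Then v_1 = N · v_2 = (15, 0, 0, 5, -45)ᵀ.

Sanity check: (A − (1)·I) v_1 = (0, 0, 0, 0, 0)ᵀ = 0. ✓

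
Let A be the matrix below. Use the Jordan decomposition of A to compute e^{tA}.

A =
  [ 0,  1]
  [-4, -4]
e^{tA} =
  [2*t*exp(-2*t) + exp(-2*t), t*exp(-2*t)]
  [-4*t*exp(-2*t), -2*t*exp(-2*t) + exp(-2*t)]

Strategy: write A = P · J · P⁻¹ where J is a Jordan canonical form, so e^{tA} = P · e^{tJ} · P⁻¹, and e^{tJ} can be computed block-by-block.

A has Jordan form
J =
  [-2,  1]
  [ 0, -2]
(up to reordering of blocks).

Per-block formulas:
  For a 2×2 Jordan block J_2(-2): exp(t · J_2(-2)) = e^(-2t)·(I + t·N), where N is the 2×2 nilpotent shift.

After assembling e^{tJ} and conjugating by P, we get:

e^{tA} =
  [2*t*exp(-2*t) + exp(-2*t), t*exp(-2*t)]
  [-4*t*exp(-2*t), -2*t*exp(-2*t) + exp(-2*t)]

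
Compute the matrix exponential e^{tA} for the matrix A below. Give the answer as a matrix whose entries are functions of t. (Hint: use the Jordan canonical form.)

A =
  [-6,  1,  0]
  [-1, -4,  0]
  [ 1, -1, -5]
e^{tA} =
  [-t*exp(-5*t) + exp(-5*t), t*exp(-5*t), 0]
  [-t*exp(-5*t), t*exp(-5*t) + exp(-5*t), 0]
  [t*exp(-5*t), -t*exp(-5*t), exp(-5*t)]

Strategy: write A = P · J · P⁻¹ where J is a Jordan canonical form, so e^{tA} = P · e^{tJ} · P⁻¹, and e^{tJ} can be computed block-by-block.

A has Jordan form
J =
  [-5,  1,  0]
  [ 0, -5,  0]
  [ 0,  0, -5]
(up to reordering of blocks).

Per-block formulas:
  For a 1×1 block at λ = -5: exp(t · [-5]) = [e^(-5t)].
  For a 2×2 Jordan block J_2(-5): exp(t · J_2(-5)) = e^(-5t)·(I + t·N), where N is the 2×2 nilpotent shift.

After assembling e^{tJ} and conjugating by P, we get:

e^{tA} =
  [-t*exp(-5*t) + exp(-5*t), t*exp(-5*t), 0]
  [-t*exp(-5*t), t*exp(-5*t) + exp(-5*t), 0]
  [t*exp(-5*t), -t*exp(-5*t), exp(-5*t)]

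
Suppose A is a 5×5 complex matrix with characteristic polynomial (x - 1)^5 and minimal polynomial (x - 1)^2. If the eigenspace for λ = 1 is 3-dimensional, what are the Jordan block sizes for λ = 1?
Block sizes for λ = 1: [2, 2, 1]

Step 1 — from the characteristic polynomial, algebraic multiplicity of λ = 1 is 5. From dim ker(A − (1)·I) = 3, there are exactly 3 Jordan blocks for λ = 1.
Step 2 — from the minimal polynomial, the factor (x − 1)^2 tells us the largest block for λ = 1 has size 2.
Step 3 — with total size 5, 3 blocks, and largest block 2, the block sizes (in nonincreasing order) are [2, 2, 1].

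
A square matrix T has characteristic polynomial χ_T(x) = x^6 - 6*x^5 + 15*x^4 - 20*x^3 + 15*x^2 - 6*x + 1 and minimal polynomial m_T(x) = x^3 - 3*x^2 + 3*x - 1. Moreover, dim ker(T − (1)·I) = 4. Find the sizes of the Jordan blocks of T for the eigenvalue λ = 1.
Block sizes for λ = 1: [3, 1, 1, 1]

Step 1 — from the characteristic polynomial, algebraic multiplicity of λ = 1 is 6. From dim ker(T − (1)·I) = 4, there are exactly 4 Jordan blocks for λ = 1.
Step 2 — from the minimal polynomial, the factor (x − 1)^3 tells us the largest block for λ = 1 has size 3.
Step 3 — with total size 6, 4 blocks, and largest block 3, the block sizes (in nonincreasing order) are [3, 1, 1, 1].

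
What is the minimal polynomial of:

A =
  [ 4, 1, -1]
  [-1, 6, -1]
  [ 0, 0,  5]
x^2 - 10*x + 25

The characteristic polynomial is χ_A(x) = (x - 5)^3, so the eigenvalues are known. The minimal polynomial is
  m_A(x) = Π_λ (x − λ)^{k_λ}
where k_λ is the size of the *largest* Jordan block for λ (equivalently, the smallest k with (A − λI)^k v = 0 for every generalised eigenvector v of λ).

  λ = 5: largest Jordan block has size 2, contributing (x − 5)^2

So m_A(x) = (x - 5)^2 = x^2 - 10*x + 25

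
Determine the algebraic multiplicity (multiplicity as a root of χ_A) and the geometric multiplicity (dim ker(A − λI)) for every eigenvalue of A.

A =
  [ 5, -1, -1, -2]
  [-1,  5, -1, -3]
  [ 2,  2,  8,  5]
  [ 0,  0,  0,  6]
λ = 6: alg = 4, geom = 2

Step 1 — factor the characteristic polynomial to read off the algebraic multiplicities:
  χ_A(x) = (x - 6)^4

Step 2 — compute geometric multiplicities via the rank-nullity identity g(λ) = n − rank(A − λI):
  rank(A − (6)·I) = 2, so dim ker(A − (6)·I) = n − 2 = 2

Summary:
  λ = 6: algebraic multiplicity = 4, geometric multiplicity = 2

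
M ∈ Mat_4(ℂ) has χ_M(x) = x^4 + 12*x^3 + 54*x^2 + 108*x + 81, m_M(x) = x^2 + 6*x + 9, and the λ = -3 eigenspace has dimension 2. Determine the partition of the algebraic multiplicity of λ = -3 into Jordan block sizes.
Block sizes for λ = -3: [2, 2]

Step 1 — from the characteristic polynomial, algebraic multiplicity of λ = -3 is 4. From dim ker(M − (-3)·I) = 2, there are exactly 2 Jordan blocks for λ = -3.
Step 2 — from the minimal polynomial, the factor (x + 3)^2 tells us the largest block for λ = -3 has size 2.
Step 3 — with total size 4, 2 blocks, and largest block 2, the block sizes (in nonincreasing order) are [2, 2].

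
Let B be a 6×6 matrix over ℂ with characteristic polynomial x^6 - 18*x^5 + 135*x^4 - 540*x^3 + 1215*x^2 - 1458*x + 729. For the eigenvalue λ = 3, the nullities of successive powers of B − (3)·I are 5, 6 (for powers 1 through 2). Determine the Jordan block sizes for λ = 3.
Block sizes for λ = 3: [2, 1, 1, 1, 1]

From the dimensions of kernels of powers, the number of Jordan blocks of size at least j is d_j − d_{j−1} where d_j = dim ker(N^j) (with d_0 = 0). Computing the differences gives [5, 1].
The number of blocks of size exactly k is (#blocks of size ≥ k) − (#blocks of size ≥ k + 1), so the partition is: 4 block(s) of size 1, 1 block(s) of size 2.
In nonincreasing order the block sizes are [2, 1, 1, 1, 1].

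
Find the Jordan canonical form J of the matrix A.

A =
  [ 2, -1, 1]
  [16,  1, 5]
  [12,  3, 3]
J_2(0) ⊕ J_1(6)

The characteristic polynomial is
  det(x·I − A) = x^3 - 6*x^2 = x^2*(x - 6)

Eigenvalues and multiplicities (the geometric multiplicity of λ is n − rank(A − λI), which equals the number of Jordan blocks for λ):
  λ = 0: algebraic multiplicity = 2, geometric multiplicity = 1
  λ = 6: algebraic multiplicity = 1, geometric multiplicity = 1

Determining the block sizes for each eigenvalue:
  λ = 0: one block (gm = 1), so the single block has size am = 2 → block sizes [2]
  λ = 6: one block (gm = 1), so the single block has size am = 1 → block sizes [1]

Assembling the blocks gives a Jordan form
J =
  [0, 1, 0]
  [0, 0, 0]
  [0, 0, 6]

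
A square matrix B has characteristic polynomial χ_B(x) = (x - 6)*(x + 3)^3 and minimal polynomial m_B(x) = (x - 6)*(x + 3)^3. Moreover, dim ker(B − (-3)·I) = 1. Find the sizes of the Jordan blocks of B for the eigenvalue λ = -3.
Block sizes for λ = -3: [3]

Step 1 — from the characteristic polynomial, algebraic multiplicity of λ = -3 is 3. From dim ker(B − (-3)·I) = 1, there are exactly 1 Jordan blocks for λ = -3.
Step 2 — from the minimal polynomial, the factor (x + 3)^3 tells us the largest block for λ = -3 has size 3.
Step 3 — with total size 3, 1 blocks, and largest block 3, the block sizes (in nonincreasing order) are [3].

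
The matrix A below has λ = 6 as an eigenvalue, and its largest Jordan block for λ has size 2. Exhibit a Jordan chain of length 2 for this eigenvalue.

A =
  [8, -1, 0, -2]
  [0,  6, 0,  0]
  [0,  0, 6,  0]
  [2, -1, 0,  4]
A Jordan chain for λ = 6 of length 2:
v_1 = (2, 0, 0, 2)ᵀ
v_2 = (1, 0, 0, 0)ᵀ

Let N = A − (6)·I. We want v_2 with N^2 v_2 = 0 but N^1 v_2 ≠ 0; then v_{j-1} := N · v_j for j = 2, …, 2.

Pick v_2 = (1, 0, 0, 0)ᵀ.
Then v_1 = N · v_2 = (2, 0, 0, 2)ᵀ.

Sanity check: (A − (6)·I) v_1 = (0, 0, 0, 0)ᵀ = 0. ✓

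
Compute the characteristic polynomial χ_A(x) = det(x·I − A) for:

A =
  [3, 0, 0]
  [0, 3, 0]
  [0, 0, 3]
x^3 - 9*x^2 + 27*x - 27

Expanding det(x·I − A) (e.g. by cofactor expansion or by noting that A is similar to its Jordan form J, which has the same characteristic polynomial as A) gives
  χ_A(x) = x^3 - 9*x^2 + 27*x - 27
which factors as (x - 3)^3. The eigenvalues (with algebraic multiplicities) are λ = 3 with multiplicity 3.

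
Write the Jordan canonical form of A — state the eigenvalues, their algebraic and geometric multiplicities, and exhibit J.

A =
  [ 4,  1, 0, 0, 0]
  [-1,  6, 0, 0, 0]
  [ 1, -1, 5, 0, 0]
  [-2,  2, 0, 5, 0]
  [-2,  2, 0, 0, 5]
J_2(5) ⊕ J_1(5) ⊕ J_1(5) ⊕ J_1(5)

The characteristic polynomial is
  det(x·I − A) = x^5 - 25*x^4 + 250*x^3 - 1250*x^2 + 3125*x - 3125 = (x - 5)^5

Eigenvalues and multiplicities (the geometric multiplicity of λ is n − rank(A − λI), which equals the number of Jordan blocks for λ):
  λ = 5: algebraic multiplicity = 5, geometric multiplicity = 4

Determining the block sizes for each eigenvalue:
  λ = 5: 4 blocks summing to 5 forces exactly one block of size 2 and the rest size 1 → block sizes [2, 1, 1, 1]

Assembling the blocks gives a Jordan form
J =
  [5, 1, 0, 0, 0]
  [0, 5, 0, 0, 0]
  [0, 0, 5, 0, 0]
  [0, 0, 0, 5, 0]
  [0, 0, 0, 0, 5]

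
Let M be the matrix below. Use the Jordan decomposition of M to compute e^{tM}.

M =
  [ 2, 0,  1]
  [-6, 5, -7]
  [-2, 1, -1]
e^{tM} =
  [-t^2*exp(2*t) + exp(2*t), t^2*exp(2*t)/2, -3*t^2*exp(2*t)/2 + t*exp(2*t)]
  [-2*t^2*exp(2*t) - 6*t*exp(2*t), t^2*exp(2*t) + 3*t*exp(2*t) + exp(2*t), -3*t^2*exp(2*t) - 7*t*exp(2*t)]
  [-2*t*exp(2*t), t*exp(2*t), -3*t*exp(2*t) + exp(2*t)]

Strategy: write M = P · J · P⁻¹ where J is a Jordan canonical form, so e^{tM} = P · e^{tJ} · P⁻¹, and e^{tJ} can be computed block-by-block.

M has Jordan form
J =
  [2, 1, 0]
  [0, 2, 1]
  [0, 0, 2]
(up to reordering of blocks).

Per-block formulas:
  For a 3×3 Jordan block J_3(2): exp(t · J_3(2)) = e^(2t)·(I + t·N + (t^2/2)·N^2), where N is the 3×3 nilpotent shift.

After assembling e^{tJ} and conjugating by P, we get:

e^{tM} =
  [-t^2*exp(2*t) + exp(2*t), t^2*exp(2*t)/2, -3*t^2*exp(2*t)/2 + t*exp(2*t)]
  [-2*t^2*exp(2*t) - 6*t*exp(2*t), t^2*exp(2*t) + 3*t*exp(2*t) + exp(2*t), -3*t^2*exp(2*t) - 7*t*exp(2*t)]
  [-2*t*exp(2*t), t*exp(2*t), -3*t*exp(2*t) + exp(2*t)]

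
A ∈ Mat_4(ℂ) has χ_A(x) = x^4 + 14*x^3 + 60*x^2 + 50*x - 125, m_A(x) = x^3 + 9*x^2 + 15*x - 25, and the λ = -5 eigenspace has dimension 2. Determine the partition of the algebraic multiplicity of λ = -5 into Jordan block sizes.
Block sizes for λ = -5: [2, 1]

Step 1 — from the characteristic polynomial, algebraic multiplicity of λ = -5 is 3. From dim ker(A − (-5)·I) = 2, there are exactly 2 Jordan blocks for λ = -5.
Step 2 — from the minimal polynomial, the factor (x + 5)^2 tells us the largest block for λ = -5 has size 2.
Step 3 — with total size 3, 2 blocks, and largest block 2, the block sizes (in nonincreasing order) are [2, 1].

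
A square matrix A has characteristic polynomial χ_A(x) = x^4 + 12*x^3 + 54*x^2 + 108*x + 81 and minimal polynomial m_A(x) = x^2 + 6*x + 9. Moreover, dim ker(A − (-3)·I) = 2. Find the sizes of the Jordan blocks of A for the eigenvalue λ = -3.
Block sizes for λ = -3: [2, 2]

Step 1 — from the characteristic polynomial, algebraic multiplicity of λ = -3 is 4. From dim ker(A − (-3)·I) = 2, there are exactly 2 Jordan blocks for λ = -3.
Step 2 — from the minimal polynomial, the factor (x + 3)^2 tells us the largest block for λ = -3 has size 2.
Step 3 — with total size 4, 2 blocks, and largest block 2, the block sizes (in nonincreasing order) are [2, 2].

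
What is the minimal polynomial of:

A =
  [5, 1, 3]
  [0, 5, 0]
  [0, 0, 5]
x^2 - 10*x + 25

The characteristic polynomial is χ_A(x) = (x - 5)^3, so the eigenvalues are known. The minimal polynomial is
  m_A(x) = Π_λ (x − λ)^{k_λ}
where k_λ is the size of the *largest* Jordan block for λ (equivalently, the smallest k with (A − λI)^k v = 0 for every generalised eigenvector v of λ).

  λ = 5: largest Jordan block has size 2, contributing (x − 5)^2

So m_A(x) = (x - 5)^2 = x^2 - 10*x + 25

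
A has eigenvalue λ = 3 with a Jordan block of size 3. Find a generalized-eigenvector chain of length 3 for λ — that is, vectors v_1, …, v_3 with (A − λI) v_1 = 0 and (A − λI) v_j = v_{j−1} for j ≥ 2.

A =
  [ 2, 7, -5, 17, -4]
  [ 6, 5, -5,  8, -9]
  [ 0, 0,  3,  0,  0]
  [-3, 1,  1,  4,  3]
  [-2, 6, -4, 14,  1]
A Jordan chain for λ = 3 of length 3:
v_1 = (3, 4, 0, -1, 2)ᵀ
v_2 = (-5, -5, 0, 1, -4)ᵀ
v_3 = (0, 0, 1, 0, 0)ᵀ

Let N = A − (3)·I. We want v_3 with N^3 v_3 = 0 but N^2 v_3 ≠ 0; then v_{j-1} := N · v_j for j = 3, …, 2.

Pick v_3 = (0, 0, 1, 0, 0)ᵀ.
Then v_2 = N · v_3 = (-5, -5, 0, 1, -4)ᵀ.
Then v_1 = N · v_2 = (3, 4, 0, -1, 2)ᵀ.

Sanity check: (A − (3)·I) v_1 = (0, 0, 0, 0, 0)ᵀ = 0. ✓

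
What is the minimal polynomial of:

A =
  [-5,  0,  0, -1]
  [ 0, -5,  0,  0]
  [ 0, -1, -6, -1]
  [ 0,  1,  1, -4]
x^3 + 15*x^2 + 75*x + 125

The characteristic polynomial is χ_A(x) = (x + 5)^4, so the eigenvalues are known. The minimal polynomial is
  m_A(x) = Π_λ (x − λ)^{k_λ}
where k_λ is the size of the *largest* Jordan block for λ (equivalently, the smallest k with (A − λI)^k v = 0 for every generalised eigenvector v of λ).

  λ = -5: largest Jordan block has size 3, contributing (x + 5)^3

So m_A(x) = (x + 5)^3 = x^3 + 15*x^2 + 75*x + 125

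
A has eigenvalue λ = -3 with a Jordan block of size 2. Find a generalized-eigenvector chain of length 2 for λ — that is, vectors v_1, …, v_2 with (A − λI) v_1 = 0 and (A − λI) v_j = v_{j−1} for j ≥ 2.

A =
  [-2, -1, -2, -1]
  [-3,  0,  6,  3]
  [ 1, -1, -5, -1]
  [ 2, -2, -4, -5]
A Jordan chain for λ = -3 of length 2:
v_1 = (1, -3, 1, 2)ᵀ
v_2 = (1, 0, 0, 0)ᵀ

Let N = A − (-3)·I. We want v_2 with N^2 v_2 = 0 but N^1 v_2 ≠ 0; then v_{j-1} := N · v_j for j = 2, …, 2.

Pick v_2 = (1, 0, 0, 0)ᵀ.
Then v_1 = N · v_2 = (1, -3, 1, 2)ᵀ.

Sanity check: (A − (-3)·I) v_1 = (0, 0, 0, 0)ᵀ = 0. ✓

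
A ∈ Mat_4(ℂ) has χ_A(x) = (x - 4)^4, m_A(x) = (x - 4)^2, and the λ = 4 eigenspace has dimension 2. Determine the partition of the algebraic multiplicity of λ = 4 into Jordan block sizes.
Block sizes for λ = 4: [2, 2]

Step 1 — from the characteristic polynomial, algebraic multiplicity of λ = 4 is 4. From dim ker(A − (4)·I) = 2, there are exactly 2 Jordan blocks for λ = 4.
Step 2 — from the minimal polynomial, the factor (x − 4)^2 tells us the largest block for λ = 4 has size 2.
Step 3 — with total size 4, 2 blocks, and largest block 2, the block sizes (in nonincreasing order) are [2, 2].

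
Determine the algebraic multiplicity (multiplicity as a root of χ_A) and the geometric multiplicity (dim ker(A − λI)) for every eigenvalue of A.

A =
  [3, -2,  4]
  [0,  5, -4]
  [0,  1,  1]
λ = 3: alg = 3, geom = 2

Step 1 — factor the characteristic polynomial to read off the algebraic multiplicities:
  χ_A(x) = (x - 3)^3

Step 2 — compute geometric multiplicities via the rank-nullity identity g(λ) = n − rank(A − λI):
  rank(A − (3)·I) = 1, so dim ker(A − (3)·I) = n − 1 = 2

Summary:
  λ = 3: algebraic multiplicity = 3, geometric multiplicity = 2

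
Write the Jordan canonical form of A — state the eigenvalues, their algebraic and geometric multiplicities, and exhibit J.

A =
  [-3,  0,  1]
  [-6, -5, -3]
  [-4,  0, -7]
J_2(-5) ⊕ J_1(-5)

The characteristic polynomial is
  det(x·I − A) = x^3 + 15*x^2 + 75*x + 125 = (x + 5)^3

Eigenvalues and multiplicities (the geometric multiplicity of λ is n − rank(A − λI), which equals the number of Jordan blocks for λ):
  λ = -5: algebraic multiplicity = 3, geometric multiplicity = 2

Determining the block sizes for each eigenvalue:
  λ = -5: 2 blocks summing to 3 forces exactly one block of size 2 and the rest size 1 → block sizes [2, 1]

Assembling the blocks gives a Jordan form
J =
  [-5,  1,  0]
  [ 0, -5,  0]
  [ 0,  0, -5]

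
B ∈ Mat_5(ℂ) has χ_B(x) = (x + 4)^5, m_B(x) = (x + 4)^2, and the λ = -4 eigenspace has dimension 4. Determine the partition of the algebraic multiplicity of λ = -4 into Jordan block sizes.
Block sizes for λ = -4: [2, 1, 1, 1]

Step 1 — from the characteristic polynomial, algebraic multiplicity of λ = -4 is 5. From dim ker(B − (-4)·I) = 4, there are exactly 4 Jordan blocks for λ = -4.
Step 2 — from the minimal polynomial, the factor (x + 4)^2 tells us the largest block for λ = -4 has size 2.
Step 3 — with total size 5, 4 blocks, and largest block 2, the block sizes (in nonincreasing order) are [2, 1, 1, 1].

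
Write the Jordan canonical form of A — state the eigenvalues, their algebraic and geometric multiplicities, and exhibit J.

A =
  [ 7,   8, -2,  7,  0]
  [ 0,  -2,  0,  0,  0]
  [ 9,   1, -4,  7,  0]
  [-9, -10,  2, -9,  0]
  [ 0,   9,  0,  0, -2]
J_2(-2) ⊕ J_2(-2) ⊕ J_1(-2)

The characteristic polynomial is
  det(x·I − A) = x^5 + 10*x^4 + 40*x^3 + 80*x^2 + 80*x + 32 = (x + 2)^5

Eigenvalues and multiplicities (the geometric multiplicity of λ is n − rank(A − λI), which equals the number of Jordan blocks for λ):
  λ = -2: algebraic multiplicity = 5, geometric multiplicity = 3

Determining the block sizes for each eigenvalue:
  λ = -2: with am = 5 and gm = 3, the partition is not yet determined (e.g. several partitions of 5 into 3 parts exist). Let N = A − (-2)·I. Computing rank(N^1) = 2, rank(N^2) = 0; the number of blocks of size ≥ j is rank(N^{j−1}) − rank(N^j), giving [3, 2]. So we have 2 block(s) of size 2, 1 block(s) of size 1 → block sizes [2, 2, 1]

Assembling the blocks gives a Jordan form
J =
  [-2,  1,  0,  0,  0]
  [ 0, -2,  0,  0,  0]
  [ 0,  0, -2,  1,  0]
  [ 0,  0,  0, -2,  0]
  [ 0,  0,  0,  0, -2]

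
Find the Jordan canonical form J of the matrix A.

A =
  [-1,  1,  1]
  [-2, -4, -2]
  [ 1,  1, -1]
J_2(-2) ⊕ J_1(-2)

The characteristic polynomial is
  det(x·I − A) = x^3 + 6*x^2 + 12*x + 8 = (x + 2)^3

Eigenvalues and multiplicities (the geometric multiplicity of λ is n − rank(A − λI), which equals the number of Jordan blocks for λ):
  λ = -2: algebraic multiplicity = 3, geometric multiplicity = 2

Determining the block sizes for each eigenvalue:
  λ = -2: 2 blocks summing to 3 forces exactly one block of size 2 and the rest size 1 → block sizes [2, 1]

Assembling the blocks gives a Jordan form
J =
  [-2,  1,  0]
  [ 0, -2,  0]
  [ 0,  0, -2]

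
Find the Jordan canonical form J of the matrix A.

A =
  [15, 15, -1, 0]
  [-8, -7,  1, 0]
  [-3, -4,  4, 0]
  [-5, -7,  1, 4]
J_3(4) ⊕ J_1(4)

The characteristic polynomial is
  det(x·I − A) = x^4 - 16*x^3 + 96*x^2 - 256*x + 256 = (x - 4)^4

Eigenvalues and multiplicities (the geometric multiplicity of λ is n − rank(A − λI), which equals the number of Jordan blocks for λ):
  λ = 4: algebraic multiplicity = 4, geometric multiplicity = 2

Determining the block sizes for each eigenvalue:
  λ = 4: with am = 4 and gm = 2, the partition is not yet determined (e.g. several partitions of 4 into 2 parts exist). Let N = A − (4)·I. Computing rank(N^1) = 2, rank(N^2) = 1, rank(N^3) = 0; the number of blocks of size ≥ j is rank(N^{j−1}) − rank(N^j), giving [2, 1, 1]. So we have 1 block(s) of size 3, 1 block(s) of size 1 → block sizes [3, 1]

Assembling the blocks gives a Jordan form
J =
  [4, 1, 0, 0]
  [0, 4, 1, 0]
  [0, 0, 4, 0]
  [0, 0, 0, 4]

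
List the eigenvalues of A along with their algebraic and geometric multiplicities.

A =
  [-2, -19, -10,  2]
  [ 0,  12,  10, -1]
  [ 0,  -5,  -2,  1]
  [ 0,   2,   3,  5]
λ = -2: alg = 1, geom = 1; λ = 5: alg = 3, geom = 1

Step 1 — factor the characteristic polynomial to read off the algebraic multiplicities:
  χ_A(x) = (x - 5)^3*(x + 2)

Step 2 — compute geometric multiplicities via the rank-nullity identity g(λ) = n − rank(A − λI):
  rank(A − (-2)·I) = 3, so dim ker(A − (-2)·I) = n − 3 = 1
  rank(A − (5)·I) = 3, so dim ker(A − (5)·I) = n − 3 = 1

Summary:
  λ = -2: algebraic multiplicity = 1, geometric multiplicity = 1
  λ = 5: algebraic multiplicity = 3, geometric multiplicity = 1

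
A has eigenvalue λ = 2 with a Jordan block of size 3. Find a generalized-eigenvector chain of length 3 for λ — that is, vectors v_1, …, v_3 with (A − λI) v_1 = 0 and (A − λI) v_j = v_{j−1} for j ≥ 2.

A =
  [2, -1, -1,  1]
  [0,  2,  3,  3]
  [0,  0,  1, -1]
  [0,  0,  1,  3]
A Jordan chain for λ = 2 of length 3:
v_1 = (-1, 0, 0, 0)ᵀ
v_2 = (-1, 3, -1, 1)ᵀ
v_3 = (0, 0, 1, 0)ᵀ

Let N = A − (2)·I. We want v_3 with N^3 v_3 = 0 but N^2 v_3 ≠ 0; then v_{j-1} := N · v_j for j = 3, …, 2.

Pick v_3 = (0, 0, 1, 0)ᵀ.
Then v_2 = N · v_3 = (-1, 3, -1, 1)ᵀ.
Then v_1 = N · v_2 = (-1, 0, 0, 0)ᵀ.

Sanity check: (A − (2)·I) v_1 = (0, 0, 0, 0)ᵀ = 0. ✓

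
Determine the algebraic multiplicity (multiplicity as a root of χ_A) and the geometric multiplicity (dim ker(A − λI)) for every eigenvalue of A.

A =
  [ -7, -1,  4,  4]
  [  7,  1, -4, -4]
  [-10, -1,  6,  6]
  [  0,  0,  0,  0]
λ = 0: alg = 4, geom = 2

Step 1 — factor the characteristic polynomial to read off the algebraic multiplicities:
  χ_A(x) = x^4

Step 2 — compute geometric multiplicities via the rank-nullity identity g(λ) = n − rank(A − λI):
  rank(A − (0)·I) = 2, so dim ker(A − (0)·I) = n − 2 = 2

Summary:
  λ = 0: algebraic multiplicity = 4, geometric multiplicity = 2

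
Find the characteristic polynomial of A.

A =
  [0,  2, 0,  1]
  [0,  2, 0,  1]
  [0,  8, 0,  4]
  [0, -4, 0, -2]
x^4

Expanding det(x·I − A) (e.g. by cofactor expansion or by noting that A is similar to its Jordan form J, which has the same characteristic polynomial as A) gives
  χ_A(x) = x^4
which factors as x^4. The eigenvalues (with algebraic multiplicities) are λ = 0 with multiplicity 4.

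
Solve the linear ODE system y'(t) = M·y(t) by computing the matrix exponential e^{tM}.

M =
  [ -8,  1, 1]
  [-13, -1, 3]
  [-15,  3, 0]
e^{tM} =
  [-3*t^2*exp(-3*t)/2 - 5*t*exp(-3*t) + exp(-3*t), t*exp(-3*t), t^2*exp(-3*t)/2 + t*exp(-3*t)]
  [-3*t^2*exp(-3*t) - 13*t*exp(-3*t), 2*t*exp(-3*t) + exp(-3*t), t^2*exp(-3*t) + 3*t*exp(-3*t)]
  [-9*t^2*exp(-3*t)/2 - 15*t*exp(-3*t), 3*t*exp(-3*t), 3*t^2*exp(-3*t)/2 + 3*t*exp(-3*t) + exp(-3*t)]

Strategy: write M = P · J · P⁻¹ where J is a Jordan canonical form, so e^{tM} = P · e^{tJ} · P⁻¹, and e^{tJ} can be computed block-by-block.

M has Jordan form
J =
  [-3,  1,  0]
  [ 0, -3,  1]
  [ 0,  0, -3]
(up to reordering of blocks).

Per-block formulas:
  For a 3×3 Jordan block J_3(-3): exp(t · J_3(-3)) = e^(-3t)·(I + t·N + (t^2/2)·N^2), where N is the 3×3 nilpotent shift.

After assembling e^{tJ} and conjugating by P, we get:

e^{tM} =
  [-3*t^2*exp(-3*t)/2 - 5*t*exp(-3*t) + exp(-3*t), t*exp(-3*t), t^2*exp(-3*t)/2 + t*exp(-3*t)]
  [-3*t^2*exp(-3*t) - 13*t*exp(-3*t), 2*t*exp(-3*t) + exp(-3*t), t^2*exp(-3*t) + 3*t*exp(-3*t)]
  [-9*t^2*exp(-3*t)/2 - 15*t*exp(-3*t), 3*t*exp(-3*t), 3*t^2*exp(-3*t)/2 + 3*t*exp(-3*t) + exp(-3*t)]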